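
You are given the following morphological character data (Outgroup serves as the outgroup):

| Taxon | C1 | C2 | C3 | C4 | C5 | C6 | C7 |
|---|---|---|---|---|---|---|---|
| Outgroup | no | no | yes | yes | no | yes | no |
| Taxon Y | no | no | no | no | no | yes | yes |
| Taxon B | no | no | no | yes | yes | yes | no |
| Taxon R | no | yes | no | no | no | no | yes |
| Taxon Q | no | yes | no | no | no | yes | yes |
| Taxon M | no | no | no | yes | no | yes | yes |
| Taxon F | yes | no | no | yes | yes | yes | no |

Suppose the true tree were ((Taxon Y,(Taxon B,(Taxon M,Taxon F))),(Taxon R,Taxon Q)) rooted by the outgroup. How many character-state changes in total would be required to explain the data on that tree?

Map each character onto ((Taxon Y,(Taxon B,(Taxon M,Taxon F))),(Taxon R,Taxon Q)) (rooted by Outgroup) and count the minimum state changes it requires (Fitch parsimony):
C1: 1; C2: 1; C3: 1; C4: 2; C5: 2; C6: 1; C7: 3.
Total tree length = 11.

11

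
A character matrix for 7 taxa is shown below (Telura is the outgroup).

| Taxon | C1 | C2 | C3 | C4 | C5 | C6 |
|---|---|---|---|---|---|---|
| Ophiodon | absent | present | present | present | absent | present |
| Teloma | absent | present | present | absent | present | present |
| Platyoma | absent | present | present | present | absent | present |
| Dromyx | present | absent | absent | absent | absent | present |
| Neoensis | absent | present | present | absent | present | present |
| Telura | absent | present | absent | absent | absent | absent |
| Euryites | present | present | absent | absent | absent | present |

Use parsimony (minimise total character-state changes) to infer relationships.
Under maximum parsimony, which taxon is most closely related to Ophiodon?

Character polarity is set by the outgroup: the derived state is whichever differs from the outgroup's state, so for C2 the derived state is 'absent', and for the remaining characters it is 'present'.
Only Dromyx and Euryites show the derived state 'present' for C1, supporting them as a clade.
C2: derived state 'absent' in Dromyx only — an autapomorphy, so it tells us nothing about relationships among taxa.
C3: derived state 'present' in Neoensis, Ophiodon, Platyoma, and Teloma only — synapomorphy for {Neoensis, Ophiodon, Platyoma, Teloma}.
C4 (derived state 'present') is shared by Ophiodon and Platyoma — a synapomorphy uniting that clade.
C5 (derived state 'present') is shared by Neoensis and Teloma — a synapomorphy uniting that clade.
All ingroup taxa share the derived state 'present' for C6; it defines the ingroup but does not resolve relationships within it.
Most parsimonious ingroup topology: ((Euryites,Dromyx),((Neoensis,Teloma),(Platyoma,Ophiodon))).
Ophiodon and Platyoma form a cherry on this tree, so they are sister taxa.

Platyoma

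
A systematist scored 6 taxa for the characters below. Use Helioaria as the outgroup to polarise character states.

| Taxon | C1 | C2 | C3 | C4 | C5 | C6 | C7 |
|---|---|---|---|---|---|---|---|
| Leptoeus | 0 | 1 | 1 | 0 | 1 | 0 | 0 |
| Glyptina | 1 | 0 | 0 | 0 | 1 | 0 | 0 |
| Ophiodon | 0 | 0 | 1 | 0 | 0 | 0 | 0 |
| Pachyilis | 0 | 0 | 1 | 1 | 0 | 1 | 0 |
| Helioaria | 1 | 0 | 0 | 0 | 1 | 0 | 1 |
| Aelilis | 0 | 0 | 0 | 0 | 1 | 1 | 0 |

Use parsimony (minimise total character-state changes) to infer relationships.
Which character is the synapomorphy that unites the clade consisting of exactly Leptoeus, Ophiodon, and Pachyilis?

C3

Character polarity is set by the outgroup: the derived state is whichever differs from the outgroup's state, so for C1, C5, C7 the derived state is '0', and for the remaining characters it is '1'.
C1: derived state '0' in Aelilis, Leptoeus, Ophiodon, and Pachyilis only — synapomorphy for {Aelilis, Leptoeus, Ophiodon, Pachyilis}.
C2: derived state '1' in Leptoeus only — an autapomorphy, so it tells us nothing about relationships among taxa.
Only Leptoeus, Ophiodon, and Pachyilis show the derived state '1' for C3, supporting them as a clade.
C4 (derived state '1') is unique to Pachyilis (autapomorphy; uninformative for grouping).
C5 (derived state '0') is shared by Ophiodon and Pachyilis — a synapomorphy uniting that clade.
C6 (state '1') occurs in Aelilis and Pachyilis but conflicts with the nesting implied by the other characters — most parsimoniously interpreted as homoplasy.
C7 (derived state '0') is shared by all ingroup taxa — unites the whole ingroup.
Most parsimonious ingroup topology: ((((Ophiodon,Pachyilis),Leptoeus),Aelilis),Glyptina).
The clade {Leptoeus, Ophiodon, Pachyilis} is supported by C3: its derived state '1' occurs in exactly those taxa and in no other taxon (including the outgroup).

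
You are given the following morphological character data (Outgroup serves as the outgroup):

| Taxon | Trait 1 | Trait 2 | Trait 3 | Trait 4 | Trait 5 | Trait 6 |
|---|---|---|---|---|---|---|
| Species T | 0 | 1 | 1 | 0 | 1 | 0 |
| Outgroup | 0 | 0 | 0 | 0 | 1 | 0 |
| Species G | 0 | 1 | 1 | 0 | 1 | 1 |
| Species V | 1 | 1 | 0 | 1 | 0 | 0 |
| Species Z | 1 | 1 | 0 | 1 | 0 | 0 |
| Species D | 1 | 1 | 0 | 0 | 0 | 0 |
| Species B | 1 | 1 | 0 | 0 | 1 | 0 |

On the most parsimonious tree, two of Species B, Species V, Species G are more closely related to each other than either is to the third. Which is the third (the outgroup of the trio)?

Species G

Character polarity is set by the outgroup: the derived state is whichever differs from the outgroup's state, so for Trait 5 the derived state is '0', and for the remaining characters it is '1'.
Trait 1 (derived state '1') is shared by Species B, Species D, Species V, and Species Z — a synapomorphy uniting that clade.
Trait 2 (derived state '1') is shared by all ingroup taxa — unites the whole ingroup.
Trait 3: derived state '1' in Species G and Species T only — synapomorphy for {Species G, Species T}.
Only Species V and Species Z show the derived state '1' for Trait 4, supporting them as a clade.
Trait 5 (derived state '0') is shared by Species D, Species V, and Species Z — a synapomorphy uniting that clade.
Trait 6: derived state '1' in Species G only — an autapomorphy, so it tells us nothing about relationships among taxa.
Most parsimonious ingroup topology: ((Species G,Species T),(Species B,((Species V,Species Z),Species D))).
Species V and Species B share a more recent common ancestor with each other than either does with Species G, so Species G is the least closely related of the three.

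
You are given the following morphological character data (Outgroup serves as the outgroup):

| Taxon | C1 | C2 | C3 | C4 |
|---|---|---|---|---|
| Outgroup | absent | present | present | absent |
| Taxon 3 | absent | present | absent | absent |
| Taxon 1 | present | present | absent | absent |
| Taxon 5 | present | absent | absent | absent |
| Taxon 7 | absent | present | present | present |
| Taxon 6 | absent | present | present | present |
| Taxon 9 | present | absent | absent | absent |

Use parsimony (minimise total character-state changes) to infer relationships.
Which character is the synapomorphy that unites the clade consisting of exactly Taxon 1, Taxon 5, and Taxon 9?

C1

Character polarity is set by the outgroup: the derived state is whichever differs from the outgroup's state, so for C2, C3 the derived state is 'absent', and for the remaining characters it is 'present'.
Only Taxon 1, Taxon 5, and Taxon 9 show the derived state 'present' for C1, supporting them as a clade.
C2: derived state 'absent' in Taxon 5 and Taxon 9 only — synapomorphy for {Taxon 5, Taxon 9}.
C3 (derived state 'absent') is shared by Taxon 1, Taxon 3, Taxon 5, and Taxon 9 — a synapomorphy uniting that clade.
Only Taxon 6 and Taxon 7 show the derived state 'present' for C4, supporting them as a clade.
Most parsimonious ingroup topology: ((Taxon 3,(Taxon 1,(Taxon 5,Taxon 9))),(Taxon 7,Taxon 6)).
The clade {Taxon 1, Taxon 5, Taxon 9} is supported by C1: its derived state 'present' occurs in exactly those taxa and in no other taxon (including the outgroup).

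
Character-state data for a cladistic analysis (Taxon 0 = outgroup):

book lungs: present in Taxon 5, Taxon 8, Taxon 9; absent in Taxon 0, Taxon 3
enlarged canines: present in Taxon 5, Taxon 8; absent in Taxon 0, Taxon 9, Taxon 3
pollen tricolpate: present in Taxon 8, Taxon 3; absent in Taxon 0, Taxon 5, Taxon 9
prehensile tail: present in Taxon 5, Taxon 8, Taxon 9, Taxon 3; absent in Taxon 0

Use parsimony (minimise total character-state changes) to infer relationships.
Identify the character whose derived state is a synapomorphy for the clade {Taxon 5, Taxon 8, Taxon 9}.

book lungs

The outgroup has state 'absent' for every character, so 'present' is the derived state throughout.
book lungs (derived state 'present') is shared by Taxon 5, Taxon 8, and Taxon 9 — a synapomorphy uniting that clade.
Only Taxon 5 and Taxon 8 show the derived state 'present' for enlarged canines, supporting them as a clade.
pollen tricolpate groups Taxon 3 and Taxon 8, which is incompatible with the clades supported by the remaining characters; treating it as convergent (homoplasy) costs fewer steps than any alternative tree.
prehensile tail (derived state 'present') is shared by all ingroup taxa — unites the whole ingroup.
Most parsimonious ingroup topology: (((Taxon 5,Taxon 8),Taxon 9),Taxon 3).
The clade {Taxon 5, Taxon 8, Taxon 9} is supported by book lungs: its derived state 'present' occurs in exactly those taxa and in no other taxon (including the outgroup).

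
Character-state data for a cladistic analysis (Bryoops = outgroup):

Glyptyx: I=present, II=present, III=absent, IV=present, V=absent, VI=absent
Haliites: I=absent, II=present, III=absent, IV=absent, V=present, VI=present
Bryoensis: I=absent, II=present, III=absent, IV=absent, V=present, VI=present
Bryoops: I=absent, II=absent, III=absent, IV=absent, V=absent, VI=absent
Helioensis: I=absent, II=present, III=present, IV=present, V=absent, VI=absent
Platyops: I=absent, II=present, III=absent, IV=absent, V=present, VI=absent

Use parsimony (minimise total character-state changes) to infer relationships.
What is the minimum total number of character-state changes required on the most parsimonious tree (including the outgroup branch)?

6

The outgroup has state 'absent' for every character, so 'present' is the derived state throughout.
I (derived state 'present') is unique to Glyptyx (autapomorphy; uninformative for grouping).
All ingroup taxa share the derived state 'present' for II; it defines the ingroup but does not resolve relationships within it.
III: derived state 'present' in Helioensis only — an autapomorphy, so it tells us nothing about relationships among taxa.
IV (derived state 'present') is shared by Glyptyx and Helioensis — a synapomorphy uniting that clade.
V (derived state 'present') is shared by Bryoensis, Haliites, and Platyops — a synapomorphy uniting that clade.
VI (derived state 'present') is shared by Bryoensis and Haliites — a synapomorphy uniting that clade.
Most parsimonious ingroup topology: ((Helioensis,Glyptyx),(Platyops,(Bryoensis,Haliites))).
Changes per character on this tree: I: 1; II: 1; III: 1; IV: 1; V: 1; VI: 1.
Total = 6.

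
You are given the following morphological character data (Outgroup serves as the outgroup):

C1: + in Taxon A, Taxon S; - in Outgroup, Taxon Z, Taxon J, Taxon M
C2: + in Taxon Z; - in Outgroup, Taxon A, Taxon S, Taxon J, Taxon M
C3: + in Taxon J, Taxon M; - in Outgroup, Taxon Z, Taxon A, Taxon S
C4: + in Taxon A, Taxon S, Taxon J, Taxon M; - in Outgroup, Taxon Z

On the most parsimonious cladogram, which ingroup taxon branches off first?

The outgroup has state '-' for every character, so '+' is the derived state throughout.
Only Taxon A and Taxon S show the derived state '+' for C1, supporting them as a clade.
C2 (derived state '+') is unique to Taxon Z (autapomorphy; uninformative for grouping).
Only Taxon J and Taxon M show the derived state '+' for C3, supporting them as a clade.
Only Taxon A, Taxon J, Taxon M, and Taxon S show the derived state '+' for C4, supporting them as a clade.
Most parsimonious ingroup topology: (Taxon Z,((Taxon A,Taxon S),(Taxon J,Taxon M))).
Taxon Z is sister to the clade containing all other ingroup taxa, so it is the earliest-diverging (most basal) ingroup lineage.

Taxon Z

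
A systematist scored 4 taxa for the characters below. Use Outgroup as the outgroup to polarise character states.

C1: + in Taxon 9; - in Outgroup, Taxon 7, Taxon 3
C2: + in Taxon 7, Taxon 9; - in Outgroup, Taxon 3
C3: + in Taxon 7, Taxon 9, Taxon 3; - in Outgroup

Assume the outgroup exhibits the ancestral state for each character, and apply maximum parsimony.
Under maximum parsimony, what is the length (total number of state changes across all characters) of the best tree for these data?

3

The outgroup has state '-' for every character, so '+' is the derived state throughout.
C1 (derived state '+') is unique to Taxon 9 (autapomorphy; uninformative for grouping).
C2 (derived state '+') is shared by Taxon 7 and Taxon 9 — a synapomorphy uniting that clade.
All ingroup taxa share the derived state '+' for C3; it defines the ingroup but does not resolve relationships within it.
Most parsimonious ingroup topology: ((Taxon 7,Taxon 9),Taxon 3).
Changes per character on this tree: C1: 1; C2: 1; C3: 1.
Total = 3.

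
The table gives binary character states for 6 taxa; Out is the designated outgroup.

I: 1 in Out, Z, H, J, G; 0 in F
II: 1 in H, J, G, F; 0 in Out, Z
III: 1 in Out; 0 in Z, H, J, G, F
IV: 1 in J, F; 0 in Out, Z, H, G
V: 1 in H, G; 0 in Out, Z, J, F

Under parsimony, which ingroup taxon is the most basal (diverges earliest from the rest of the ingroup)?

Character polarity is set by the outgroup: the derived state is whichever differs from the outgroup's state, so for I, III the derived state is '0', and for the remaining characters it is '1'.
I (derived state '0') is unique to F (autapomorphy; uninformative for grouping).
II (derived state '1') is shared by F, G, H, and J — a synapomorphy uniting that clade.
All ingroup taxa share the derived state '0' for III; it defines the ingroup but does not resolve relationships within it.
IV (derived state '1') is shared by F and J — a synapomorphy uniting that clade.
V: derived state '1' in G and H only — synapomorphy for {G, H}.
Most parsimonious ingroup topology: (Z,((H,G),(J,F))).
Z is sister to the clade containing all other ingroup taxa, so it is the earliest-diverging (most basal) ingroup lineage.

Z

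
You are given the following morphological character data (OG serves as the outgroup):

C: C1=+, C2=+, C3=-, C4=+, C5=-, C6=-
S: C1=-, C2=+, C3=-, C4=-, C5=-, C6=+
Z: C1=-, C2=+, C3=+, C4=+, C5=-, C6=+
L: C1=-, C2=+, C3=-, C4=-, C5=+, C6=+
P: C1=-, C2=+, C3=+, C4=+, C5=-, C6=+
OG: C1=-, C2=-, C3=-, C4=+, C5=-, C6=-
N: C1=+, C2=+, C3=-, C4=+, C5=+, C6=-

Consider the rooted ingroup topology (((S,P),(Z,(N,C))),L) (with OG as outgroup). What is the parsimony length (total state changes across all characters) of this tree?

10

Map each character onto (((S,P),(Z,(N,C))),L) (rooted by OG) and count the minimum state changes it requires (Fitch parsimony):
C1: 1; C2: 1; C3: 2; C4: 2; C5: 2; C6: 2.
Total tree length = 10.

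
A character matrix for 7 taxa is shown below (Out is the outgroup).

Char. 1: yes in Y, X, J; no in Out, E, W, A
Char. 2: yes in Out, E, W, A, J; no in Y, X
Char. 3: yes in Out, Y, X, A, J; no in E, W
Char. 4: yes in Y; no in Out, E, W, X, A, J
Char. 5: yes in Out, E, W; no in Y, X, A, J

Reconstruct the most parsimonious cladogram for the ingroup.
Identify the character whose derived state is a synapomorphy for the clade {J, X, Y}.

Char. 1

Character polarity is set by the outgroup: the derived state is whichever differs from the outgroup's state, so for Char. 2, Char. 3, Char. 5 the derived state is 'no', and for the remaining characters it is 'yes'.
Only J, X, and Y show the derived state 'yes' for Char. 1, supporting them as a clade.
Char. 2: derived state 'no' in X and Y only — synapomorphy for {X, Y}.
Char. 3 (derived state 'no') is shared by E and W — a synapomorphy uniting that clade.
Char. 4: derived state 'yes' in Y only — an autapomorphy, so it tells us nothing about relationships among taxa.
Char. 5: derived state 'no' in A, J, X, and Y only — synapomorphy for {A, J, X, Y}.
Most parsimonious ingroup topology: ((E,W),(((Y,X),J),A)).
The clade {J, X, Y} is supported by Char. 1: its derived state 'yes' occurs in exactly those taxa and in no other taxon (including the outgroup).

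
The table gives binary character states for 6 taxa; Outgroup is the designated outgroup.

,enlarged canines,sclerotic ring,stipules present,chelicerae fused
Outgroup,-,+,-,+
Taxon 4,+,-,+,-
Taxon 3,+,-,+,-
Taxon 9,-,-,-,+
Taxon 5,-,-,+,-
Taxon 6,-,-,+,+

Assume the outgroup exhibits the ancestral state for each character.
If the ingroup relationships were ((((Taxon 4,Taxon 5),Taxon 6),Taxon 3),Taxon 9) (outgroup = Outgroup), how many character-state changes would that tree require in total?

Map each character onto ((((Taxon 4,Taxon 5),Taxon 6),Taxon 3),Taxon 9) (rooted by Outgroup) and count the minimum state changes it requires (Fitch parsimony):
enlarged canines: 2; sclerotic ring: 1; stipules present: 1; chelicerae fused: 2.
Total tree length = 6.

6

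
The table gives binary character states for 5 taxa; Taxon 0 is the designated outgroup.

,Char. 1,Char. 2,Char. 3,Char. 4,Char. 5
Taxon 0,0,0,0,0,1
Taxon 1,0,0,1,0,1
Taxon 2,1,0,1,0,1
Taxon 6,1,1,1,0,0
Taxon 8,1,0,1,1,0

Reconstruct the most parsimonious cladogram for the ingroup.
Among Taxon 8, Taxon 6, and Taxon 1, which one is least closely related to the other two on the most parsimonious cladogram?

Taxon 1

Character polarity is set by the outgroup: the derived state is whichever differs from the outgroup's state, so for Char. 5 the derived state is '0', and for the remaining characters it is '1'.
Char. 1: derived state '1' in Taxon 2, Taxon 6, and Taxon 8 only — synapomorphy for {Taxon 2, Taxon 6, Taxon 8}.
Char. 2: derived state '1' in Taxon 6 only — an autapomorphy, so it tells us nothing about relationships among taxa.
Char. 3 (derived state '1') is shared by all ingroup taxa — unites the whole ingroup.
Char. 4 (derived state '1') is unique to Taxon 8 (autapomorphy; uninformative for grouping).
Char. 5 (derived state '0') is shared by Taxon 6 and Taxon 8 — a synapomorphy uniting that clade.
Most parsimonious ingroup topology: (Taxon 1,(Taxon 2,(Taxon 6,Taxon 8))).
Taxon 8 and Taxon 6 share a more recent common ancestor with each other than either does with Taxon 1, so Taxon 1 is the least closely related of the three.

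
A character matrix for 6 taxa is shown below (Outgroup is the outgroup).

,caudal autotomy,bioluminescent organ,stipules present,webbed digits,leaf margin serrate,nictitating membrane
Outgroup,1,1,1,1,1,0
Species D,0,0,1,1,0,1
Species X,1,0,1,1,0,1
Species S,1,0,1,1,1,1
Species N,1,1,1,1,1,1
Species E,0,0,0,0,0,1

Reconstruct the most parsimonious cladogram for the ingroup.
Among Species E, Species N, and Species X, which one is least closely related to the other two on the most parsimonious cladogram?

Species N

Character polarity is set by the outgroup: the derived state is whichever differs from the outgroup's state, so for caudal autotomy, bioluminescent organ, stipules present, webbed digits, leaf margin serrate the derived state is '0', and for the remaining characters it is '1'.
caudal autotomy (derived state '0') is shared by Species D and Species E — a synapomorphy uniting that clade.
bioluminescent organ: derived state '0' in Species D, Species E, Species S, and Species X only — synapomorphy for {Species D, Species E, Species S, Species X}.
stipules present (derived state '0') is unique to Species E (autapomorphy; uninformative for grouping).
webbed digits: derived state '0' in Species E only — an autapomorphy, so it tells us nothing about relationships among taxa.
leaf margin serrate (derived state '0') is shared by Species D, Species E, and Species X — a synapomorphy uniting that clade.
nictitating membrane (derived state '1') is shared by all ingroup taxa — unites the whole ingroup.
Most parsimonious ingroup topology: ((((Species D,Species E),Species X),Species S),Species N).
Species E and Species X share a more recent common ancestor with each other than either does with Species N, so Species N is the least closely related of the three.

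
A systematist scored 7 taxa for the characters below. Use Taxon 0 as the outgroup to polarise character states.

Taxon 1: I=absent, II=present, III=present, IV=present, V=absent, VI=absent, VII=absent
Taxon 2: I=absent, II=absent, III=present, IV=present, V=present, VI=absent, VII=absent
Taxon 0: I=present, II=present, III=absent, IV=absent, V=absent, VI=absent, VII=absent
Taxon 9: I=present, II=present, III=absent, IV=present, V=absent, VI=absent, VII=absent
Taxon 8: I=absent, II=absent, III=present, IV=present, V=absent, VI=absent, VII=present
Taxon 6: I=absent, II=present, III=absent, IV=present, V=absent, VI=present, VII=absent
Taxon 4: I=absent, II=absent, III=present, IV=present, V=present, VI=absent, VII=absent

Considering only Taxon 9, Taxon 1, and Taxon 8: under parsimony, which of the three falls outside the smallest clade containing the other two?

Character polarity is set by the outgroup: the derived state is whichever differs from the outgroup's state, so for I, II the derived state is 'absent', and for the remaining characters it is 'present'.
I: derived state 'absent' in Taxon 1, Taxon 2, Taxon 4, Taxon 6, and Taxon 8 only — synapomorphy for {Taxon 1, Taxon 2, Taxon 4, Taxon 6, Taxon 8}.
II (derived state 'absent') is shared by Taxon 2, Taxon 4, and Taxon 8 — a synapomorphy uniting that clade.
III (derived state 'present') is shared by Taxon 1, Taxon 2, Taxon 4, and Taxon 8 — a synapomorphy uniting that clade.
All ingroup taxa share the derived state 'present' for IV; it defines the ingroup but does not resolve relationships within it.
V (derived state 'present') is shared by Taxon 2 and Taxon 4 — a synapomorphy uniting that clade.
VI: derived state 'present' in Taxon 6 only — an autapomorphy, so it tells us nothing about relationships among taxa.
VII: derived state 'present' in Taxon 8 only — an autapomorphy, so it tells us nothing about relationships among taxa.
Most parsimonious ingroup topology: (((((Taxon 2,Taxon 4),Taxon 8),Taxon 1),Taxon 6),Taxon 9).
Taxon 8 and Taxon 1 share a more recent common ancestor with each other than either does with Taxon 9, so Taxon 9 is the least closely related of the three.

Taxon 9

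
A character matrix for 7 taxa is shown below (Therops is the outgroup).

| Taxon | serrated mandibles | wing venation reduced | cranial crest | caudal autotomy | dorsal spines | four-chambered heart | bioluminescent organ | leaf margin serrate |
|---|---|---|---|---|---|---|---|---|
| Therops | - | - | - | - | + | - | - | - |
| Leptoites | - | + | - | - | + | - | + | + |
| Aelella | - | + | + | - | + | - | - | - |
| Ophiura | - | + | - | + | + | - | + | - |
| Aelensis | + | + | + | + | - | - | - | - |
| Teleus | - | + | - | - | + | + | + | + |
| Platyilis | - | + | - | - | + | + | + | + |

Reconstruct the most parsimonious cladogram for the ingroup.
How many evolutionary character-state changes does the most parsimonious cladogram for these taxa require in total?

Character polarity is set by the outgroup: the derived state is whichever differs from the outgroup's state, so for dorsal spines the derived state is '-', and for the remaining characters it is '+'.
serrated mandibles: derived state '+' in Aelensis only — an autapomorphy, so it tells us nothing about relationships among taxa.
wing venation reduced (derived state '+') is shared by all ingroup taxa — unites the whole ingroup.
cranial crest (derived state '+') is shared by Aelella and Aelensis — a synapomorphy uniting that clade.
caudal autotomy (state '+') occurs in Aelensis and Ophiura but conflicts with the nesting implied by the other characters — most parsimoniously interpreted as homoplasy.
dorsal spines: derived state '-' in Aelensis only — an autapomorphy, so it tells us nothing about relationships among taxa.
four-chambered heart (derived state '+') is shared by Platyilis and Teleus — a synapomorphy uniting that clade.
bioluminescent organ (derived state '+') is shared by Leptoites, Ophiura, Platyilis, and Teleus — a synapomorphy uniting that clade.
leaf margin serrate: derived state '+' in Leptoites, Platyilis, and Teleus only — synapomorphy for {Leptoites, Platyilis, Teleus}.
Most parsimonious ingroup topology: (((Leptoites,(Teleus,Platyilis)),Ophiura),(Aelella,Aelensis)).
Changes per character on this tree: serrated mandibles: 1; wing venation reduced: 1; cranial crest: 1; caudal autotomy: 2; dorsal spines: 1; four-chambered heart: 1; bioluminescent organ: 1; leaf margin serrate: 1.
Total = 9.

9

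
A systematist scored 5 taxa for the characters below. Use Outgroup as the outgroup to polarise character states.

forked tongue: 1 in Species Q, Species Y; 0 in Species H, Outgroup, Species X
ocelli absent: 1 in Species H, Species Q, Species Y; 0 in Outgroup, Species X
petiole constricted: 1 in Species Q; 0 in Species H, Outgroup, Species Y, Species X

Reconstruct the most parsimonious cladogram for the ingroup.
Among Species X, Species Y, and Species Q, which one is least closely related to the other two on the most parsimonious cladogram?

Species X

The outgroup has state '0' for every character, so '1' is the derived state throughout.
Only Species Q and Species Y show the derived state '1' for forked tongue, supporting them as a clade.
Only Species H, Species Q, and Species Y show the derived state '1' for ocelli absent, supporting them as a clade.
petiole constricted (derived state '1') is unique to Species Q (autapomorphy; uninformative for grouping).
Most parsimonious ingroup topology: (((Species Y,Species Q),Species H),Species X).
Species Q and Species Y share a more recent common ancestor with each other than either does with Species X, so Species X is the least closely related of the three.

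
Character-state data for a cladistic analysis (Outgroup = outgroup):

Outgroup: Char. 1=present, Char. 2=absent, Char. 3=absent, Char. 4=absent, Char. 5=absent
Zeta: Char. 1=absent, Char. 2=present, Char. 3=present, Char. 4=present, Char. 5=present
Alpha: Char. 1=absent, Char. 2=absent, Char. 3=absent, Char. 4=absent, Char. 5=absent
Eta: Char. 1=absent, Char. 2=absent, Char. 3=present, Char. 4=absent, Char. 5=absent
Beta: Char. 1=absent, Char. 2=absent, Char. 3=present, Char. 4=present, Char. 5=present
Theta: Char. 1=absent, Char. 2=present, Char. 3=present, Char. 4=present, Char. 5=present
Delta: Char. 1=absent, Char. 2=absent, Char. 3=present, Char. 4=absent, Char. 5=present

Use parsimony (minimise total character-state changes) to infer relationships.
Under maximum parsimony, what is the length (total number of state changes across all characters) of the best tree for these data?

Character polarity is set by the outgroup: the derived state is whichever differs from the outgroup's state, so for Char. 1 the derived state is 'absent', and for the remaining characters it is 'present'.
All ingroup taxa share the derived state 'absent' for Char. 1; it defines the ingroup but does not resolve relationships within it.
Char. 2 (derived state 'present') is shared by Theta and Zeta — a synapomorphy uniting that clade.
Only Beta, Delta, Eta, Theta, and Zeta show the derived state 'present' for Char. 3, supporting them as a clade.
Only Beta, Theta, and Zeta show the derived state 'present' for Char. 4, supporting them as a clade.
Char. 5 (derived state 'present') is shared by Beta, Delta, Theta, and Zeta — a synapomorphy uniting that clade.
Most parsimonious ingroup topology: (((((Zeta,Theta),Beta),Delta),Eta),Alpha).
Changes per character on this tree: Char. 1: 1; Char. 2: 1; Char. 3: 1; Char. 4: 1; Char. 5: 1.
Total = 5.

5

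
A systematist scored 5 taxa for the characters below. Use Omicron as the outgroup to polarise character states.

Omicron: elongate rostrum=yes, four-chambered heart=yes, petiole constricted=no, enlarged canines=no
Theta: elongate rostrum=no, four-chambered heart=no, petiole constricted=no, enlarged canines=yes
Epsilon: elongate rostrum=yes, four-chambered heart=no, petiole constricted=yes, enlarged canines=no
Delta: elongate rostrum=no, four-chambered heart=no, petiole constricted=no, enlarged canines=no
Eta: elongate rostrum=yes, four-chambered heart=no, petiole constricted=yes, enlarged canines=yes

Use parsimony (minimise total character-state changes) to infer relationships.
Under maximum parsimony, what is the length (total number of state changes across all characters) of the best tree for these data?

5

Character polarity is set by the outgroup: the derived state is whichever differs from the outgroup's state, so for elongate rostrum, four-chambered heart the derived state is 'no', and for the remaining characters it is 'yes'.
elongate rostrum: derived state 'no' in Delta and Theta only — synapomorphy for {Delta, Theta}.
four-chambered heart (derived state 'no') is shared by all ingroup taxa — unites the whole ingroup.
Only Epsilon and Eta show the derived state 'yes' for petiole constricted, supporting them as a clade.
enlarged canines groups Eta and Theta, which is incompatible with the clades supported by the remaining characters; treating it as convergent (homoplasy) costs fewer steps than any alternative tree.
Most parsimonious ingroup topology: ((Theta,Delta),(Epsilon,Eta)).
Changes per character on this tree: elongate rostrum: 1; four-chambered heart: 1; petiole constricted: 1; enlarged canines: 2.
Total = 5.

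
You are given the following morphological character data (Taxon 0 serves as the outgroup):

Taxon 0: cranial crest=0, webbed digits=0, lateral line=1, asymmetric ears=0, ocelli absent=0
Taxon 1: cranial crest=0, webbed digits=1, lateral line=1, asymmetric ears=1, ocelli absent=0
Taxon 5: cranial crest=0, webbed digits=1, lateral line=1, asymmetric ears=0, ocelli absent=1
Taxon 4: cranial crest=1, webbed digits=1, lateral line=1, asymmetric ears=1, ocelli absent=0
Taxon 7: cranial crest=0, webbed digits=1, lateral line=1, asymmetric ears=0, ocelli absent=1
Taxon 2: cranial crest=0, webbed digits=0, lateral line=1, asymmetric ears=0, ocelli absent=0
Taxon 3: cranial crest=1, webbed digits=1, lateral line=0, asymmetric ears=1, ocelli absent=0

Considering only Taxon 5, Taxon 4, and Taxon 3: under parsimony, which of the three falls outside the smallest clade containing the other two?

Character polarity is set by the outgroup: the derived state is whichever differs from the outgroup's state, so for lateral line the derived state is '0', and for the remaining characters it is '1'.
Only Taxon 3 and Taxon 4 show the derived state '1' for cranial crest, supporting them as a clade.
webbed digits (derived state '1') is shared by Taxon 1, Taxon 3, Taxon 4, Taxon 5, and Taxon 7 — a synapomorphy uniting that clade.
lateral line: derived state '0' in Taxon 3 only — an autapomorphy, so it tells us nothing about relationships among taxa.
asymmetric ears (derived state '1') is shared by Taxon 1, Taxon 3, and Taxon 4 — a synapomorphy uniting that clade.
Only Taxon 5 and Taxon 7 show the derived state '1' for ocelli absent, supporting them as a clade.
Most parsimonious ingroup topology: (((Taxon 1,(Taxon 4,Taxon 3)),(Taxon 5,Taxon 7)),Taxon 2).
Taxon 3 and Taxon 4 share a more recent common ancestor with each other than either does with Taxon 5, so Taxon 5 is the least closely related of the three.

Taxon 5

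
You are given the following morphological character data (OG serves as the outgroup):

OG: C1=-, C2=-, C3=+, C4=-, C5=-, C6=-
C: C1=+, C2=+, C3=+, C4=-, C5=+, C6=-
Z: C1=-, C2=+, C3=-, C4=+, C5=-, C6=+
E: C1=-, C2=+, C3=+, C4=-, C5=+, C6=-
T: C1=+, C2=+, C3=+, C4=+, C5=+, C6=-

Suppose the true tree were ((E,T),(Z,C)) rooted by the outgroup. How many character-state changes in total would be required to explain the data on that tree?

Map each character onto ((E,T),(Z,C)) (rooted by OG) and count the minimum state changes it requires (Fitch parsimony):
C1: 2; C2: 1; C3: 1; C4: 2; C5: 2; C6: 1.
Total tree length = 9.

9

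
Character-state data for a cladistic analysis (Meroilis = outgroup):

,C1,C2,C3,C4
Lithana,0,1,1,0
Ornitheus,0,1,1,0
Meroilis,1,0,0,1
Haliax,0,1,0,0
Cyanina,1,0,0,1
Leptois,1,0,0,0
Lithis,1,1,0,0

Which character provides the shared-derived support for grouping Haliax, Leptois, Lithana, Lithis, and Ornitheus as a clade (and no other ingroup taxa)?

C4

Character polarity is set by the outgroup: the derived state is whichever differs from the outgroup's state, so for C1, C4 the derived state is '0', and for the remaining characters it is '1'.
Only Haliax, Lithana, and Ornitheus show the derived state '0' for C1, supporting them as a clade.
C2 (derived state '1') is shared by Haliax, Lithana, Lithis, and Ornitheus — a synapomorphy uniting that clade.
C3 (derived state '1') is shared by Lithana and Ornitheus — a synapomorphy uniting that clade.
C4: derived state '0' in Haliax, Leptois, Lithana, Lithis, and Ornitheus only — synapomorphy for {Haliax, Leptois, Lithana, Lithis, Ornitheus}.
Most parsimonious ingroup topology: (Cyanina,((Lithis,(Haliax,(Ornitheus,Lithana))),Leptois)).
The clade {Haliax, Leptois, Lithana, Lithis, Ornitheus} is supported by C4: its derived state '0' occurs in exactly those taxa and in no other taxon (including the outgroup).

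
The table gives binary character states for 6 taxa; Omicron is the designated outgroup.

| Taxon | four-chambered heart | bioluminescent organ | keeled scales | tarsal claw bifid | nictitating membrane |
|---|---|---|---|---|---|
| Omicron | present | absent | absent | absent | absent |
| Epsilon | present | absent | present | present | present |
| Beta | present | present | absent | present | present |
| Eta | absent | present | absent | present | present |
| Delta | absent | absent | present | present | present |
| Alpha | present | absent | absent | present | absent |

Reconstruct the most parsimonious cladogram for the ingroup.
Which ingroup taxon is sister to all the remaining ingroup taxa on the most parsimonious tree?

Character polarity is set by the outgroup: the derived state is whichever differs from the outgroup's state, so for four-chambered heart the derived state is 'absent', and for the remaining characters it is 'present'.
four-chambered heart groups Delta and Eta, which is incompatible with the clades supported by the remaining characters; treating it as convergent (homoplasy) costs fewer steps than any alternative tree.
bioluminescent organ: derived state 'present' in Beta and Eta only — synapomorphy for {Beta, Eta}.
keeled scales (derived state 'present') is shared by Delta and Epsilon — a synapomorphy uniting that clade.
All ingroup taxa share the derived state 'present' for tarsal claw bifid; it defines the ingroup but does not resolve relationships within it.
Only Beta, Delta, Epsilon, and Eta show the derived state 'present' for nictitating membrane, supporting them as a clade.
Most parsimonious ingroup topology: (((Epsilon,Delta),(Beta,Eta)),Alpha).
Alpha is sister to the clade containing all other ingroup taxa, so it is the earliest-diverging (most basal) ingroup lineage.

Alpha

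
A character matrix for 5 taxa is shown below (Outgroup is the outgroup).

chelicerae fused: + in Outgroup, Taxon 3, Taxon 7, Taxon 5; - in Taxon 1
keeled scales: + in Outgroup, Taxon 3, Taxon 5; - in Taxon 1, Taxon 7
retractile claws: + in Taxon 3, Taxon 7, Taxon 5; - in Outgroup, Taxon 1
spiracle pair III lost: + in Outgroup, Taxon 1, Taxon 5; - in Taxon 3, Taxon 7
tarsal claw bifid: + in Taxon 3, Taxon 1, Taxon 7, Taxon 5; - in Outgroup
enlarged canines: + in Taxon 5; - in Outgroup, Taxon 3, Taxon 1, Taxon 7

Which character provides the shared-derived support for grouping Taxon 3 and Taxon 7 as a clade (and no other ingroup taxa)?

Character polarity is set by the outgroup: the derived state is whichever differs from the outgroup's state, so for chelicerae fused, keeled scales, spiracle pair III lost the derived state is '-', and for the remaining characters it is '+'.
chelicerae fused: derived state '-' in Taxon 1 only — an autapomorphy, so it tells us nothing about relationships among taxa.
keeled scales (state '-') occurs in Taxon 1 and Taxon 7 but conflicts with the nesting implied by the other characters — most parsimoniously interpreted as homoplasy.
retractile claws: derived state '+' in Taxon 3, Taxon 5, and Taxon 7 only — synapomorphy for {Taxon 3, Taxon 5, Taxon 7}.
spiracle pair III lost: derived state '-' in Taxon 3 and Taxon 7 only — synapomorphy for {Taxon 3, Taxon 7}.
tarsal claw bifid (derived state '+') is shared by all ingroup taxa — unites the whole ingroup.
enlarged canines (derived state '+') is unique to Taxon 5 (autapomorphy; uninformative for grouping).
Most parsimonious ingroup topology: (((Taxon 3,Taxon 7),Taxon 5),Taxon 1).
The clade {Taxon 3, Taxon 7} is supported by spiracle pair III lost: its derived state '-' occurs in exactly those taxa and in no other taxon (including the outgroup).

spiracle pair III lost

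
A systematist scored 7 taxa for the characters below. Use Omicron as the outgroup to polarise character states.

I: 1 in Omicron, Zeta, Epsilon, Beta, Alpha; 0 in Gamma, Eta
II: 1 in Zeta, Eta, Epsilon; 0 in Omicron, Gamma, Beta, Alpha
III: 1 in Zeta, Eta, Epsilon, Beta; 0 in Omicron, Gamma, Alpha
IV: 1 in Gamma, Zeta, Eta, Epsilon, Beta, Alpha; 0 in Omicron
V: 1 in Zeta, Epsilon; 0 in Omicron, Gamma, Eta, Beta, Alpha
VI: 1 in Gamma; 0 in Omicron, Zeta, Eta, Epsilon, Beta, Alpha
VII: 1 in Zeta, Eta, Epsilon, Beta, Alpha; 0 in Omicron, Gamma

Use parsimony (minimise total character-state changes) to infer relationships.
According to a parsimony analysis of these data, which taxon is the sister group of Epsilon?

Character polarity is set by the outgroup: the derived state is whichever differs from the outgroup's state, so for I the derived state is '0', and for the remaining characters it is '1'.
I (state '0') occurs in Eta and Gamma but conflicts with the nesting implied by the other characters — most parsimoniously interpreted as homoplasy.
II: derived state '1' in Epsilon, Eta, and Zeta only — synapomorphy for {Epsilon, Eta, Zeta}.
III (derived state '1') is shared by Beta, Epsilon, Eta, and Zeta — a synapomorphy uniting that clade.
All ingroup taxa share the derived state '1' for IV; it defines the ingroup but does not resolve relationships within it.
Only Epsilon and Zeta show the derived state '1' for V, supporting them as a clade.
VI: derived state '1' in Gamma only — an autapomorphy, so it tells us nothing about relationships among taxa.
Only Alpha, Beta, Epsilon, Eta, and Zeta show the derived state '1' for VII, supporting them as a clade.
Most parsimonious ingroup topology: (((Beta,(Eta,(Zeta,Epsilon))),Alpha),Gamma).
Epsilon and Zeta form a cherry on this tree, so they are sister taxa.

Zeta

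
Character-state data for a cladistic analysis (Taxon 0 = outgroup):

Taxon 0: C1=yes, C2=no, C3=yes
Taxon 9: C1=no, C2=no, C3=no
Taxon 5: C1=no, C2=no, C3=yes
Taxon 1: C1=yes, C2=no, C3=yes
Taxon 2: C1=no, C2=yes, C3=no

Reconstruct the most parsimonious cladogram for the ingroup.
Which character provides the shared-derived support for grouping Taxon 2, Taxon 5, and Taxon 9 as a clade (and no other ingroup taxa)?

Character polarity is set by the outgroup: the derived state is whichever differs from the outgroup's state, so for C1, C3 the derived state is 'no', and for the remaining characters it is 'yes'.
C1 (derived state 'no') is shared by Taxon 2, Taxon 5, and Taxon 9 — a synapomorphy uniting that clade.
C2 (derived state 'yes') is unique to Taxon 2 (autapomorphy; uninformative for grouping).
Only Taxon 2 and Taxon 9 show the derived state 'no' for C3, supporting them as a clade.
Most parsimonious ingroup topology: (((Taxon 9,Taxon 2),Taxon 5),Taxon 1).
The clade {Taxon 2, Taxon 5, Taxon 9} is supported by C1: its derived state 'no' occurs in exactly those taxa and in no other taxon (including the outgroup).

C1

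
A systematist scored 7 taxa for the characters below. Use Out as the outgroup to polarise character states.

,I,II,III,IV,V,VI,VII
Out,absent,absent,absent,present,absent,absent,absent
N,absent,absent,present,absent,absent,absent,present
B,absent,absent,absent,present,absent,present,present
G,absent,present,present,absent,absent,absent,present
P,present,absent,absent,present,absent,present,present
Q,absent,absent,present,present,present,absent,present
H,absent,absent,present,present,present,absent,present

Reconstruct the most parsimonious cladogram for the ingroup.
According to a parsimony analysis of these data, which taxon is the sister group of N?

Character polarity is set by the outgroup: the derived state is whichever differs from the outgroup's state, so for IV the derived state is 'absent', and for the remaining characters it is 'present'.
I: derived state 'present' in P only — an autapomorphy, so it tells us nothing about relationships among taxa.
II: derived state 'present' in G only — an autapomorphy, so it tells us nothing about relationships among taxa.
III (derived state 'present') is shared by G, H, N, and Q — a synapomorphy uniting that clade.
Only G and N show the derived state 'absent' for IV, supporting them as a clade.
Only H and Q show the derived state 'present' for V, supporting them as a clade.
Only B and P show the derived state 'present' for VI, supporting them as a clade.
VII (derived state 'present') is shared by all ingroup taxa — unites the whole ingroup.
Most parsimonious ingroup topology: (((N,G),(Q,H)),(B,P)).
N and G form a cherry on this tree, so they are sister taxa.

G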